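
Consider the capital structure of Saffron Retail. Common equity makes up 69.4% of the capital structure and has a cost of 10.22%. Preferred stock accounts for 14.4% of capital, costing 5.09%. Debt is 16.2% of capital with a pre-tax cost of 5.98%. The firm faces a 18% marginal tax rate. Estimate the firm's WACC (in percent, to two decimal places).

After-tax cost of debt = 5.98% × (1 − 18%) = 4.9036%.
WACC = 0.694 × 10.2200% + 0.144 × 5.0900% + 0.162 × 4.9036% = 8.6200%.

8.62%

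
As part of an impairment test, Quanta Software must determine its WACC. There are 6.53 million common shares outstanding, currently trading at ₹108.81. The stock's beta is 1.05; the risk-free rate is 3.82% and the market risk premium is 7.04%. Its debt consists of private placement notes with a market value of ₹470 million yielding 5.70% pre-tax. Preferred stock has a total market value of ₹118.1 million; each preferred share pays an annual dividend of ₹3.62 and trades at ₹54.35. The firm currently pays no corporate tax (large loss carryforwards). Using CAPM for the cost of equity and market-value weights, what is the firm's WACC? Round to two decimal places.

8.80%

Cost of equity via CAPM: Re = 3.82% + 1.05 × 7.04% = 11.2120%.
Cost of preferred: Rp = 3.62 / 54.35 = 6.6605%.
Market value of equity E = 108.81 × 6.53m = 710.5293m.
Total capital V = 710.5293 + 118.1 + 470 = 1298.6293.
Equity: weight = 710.5293/1298.6293 = 0.5471; cost = 11.212%.
Preferred: weight = 118.1/1298.6293 = 0.0909; cost = 6.6605%.
Private placement notes: weight = 470/1298.6293 = 0.3619; after-tax cost = 5.7% × (1 − 0%) = 5.7000%.
WACC = 0.5471 × 11.2120% + 0.0909 × 6.6605% + 0.3619 × 5.7000% = 8.8032%.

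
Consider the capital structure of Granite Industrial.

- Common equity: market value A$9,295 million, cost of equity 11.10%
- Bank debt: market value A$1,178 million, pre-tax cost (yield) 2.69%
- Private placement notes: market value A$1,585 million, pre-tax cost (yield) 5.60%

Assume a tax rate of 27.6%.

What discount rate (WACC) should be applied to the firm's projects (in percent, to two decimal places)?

Total capital V = 9295 + 1178 + 1585 = 12058.
Equity: weight = 9295/12058 = 0.7709; cost = 11.1%.
Bank debt: weight = 1178/12058 = 0.0977; after-tax cost = 2.69% × (1 − 27.6%) = 1.9476%.
Private placement notes: weight = 1585/12058 = 0.1314; after-tax cost = 5.6% × (1 − 27.6%) = 4.0544%.
WACC = 0.7709 × 11.1000% + 0.0977 × 1.9476% + 0.1314 × 4.0544% = 9.2797%.

9.28%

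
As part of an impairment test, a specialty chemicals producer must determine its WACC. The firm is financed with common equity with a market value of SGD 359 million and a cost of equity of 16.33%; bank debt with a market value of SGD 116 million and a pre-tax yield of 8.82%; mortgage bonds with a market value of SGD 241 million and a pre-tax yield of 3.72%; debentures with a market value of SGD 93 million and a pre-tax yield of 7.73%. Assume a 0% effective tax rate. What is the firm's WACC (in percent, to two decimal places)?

Total capital V = 359 + 116 + 241 + 93 = 809.
Equity: weight = 359/809 = 0.4438; cost = 16.33%.
Bank debt: weight = 116/809 = 0.1434; after-tax cost = 8.82% × (1 − 0%) = 8.8200%.
Mortgage bonds: weight = 241/809 = 0.2979; after-tax cost = 3.72% × (1 − 0%) = 3.7200%.
Debentures: weight = 93/809 = 0.1150; after-tax cost = 7.73% × (1 − 0%) = 7.7300%.
WACC = 0.4438 × 16.3300% + 0.1434 × 8.8200% + 0.2979 × 3.7200% + 0.1150 × 7.7300% = 10.5080%.

10.51%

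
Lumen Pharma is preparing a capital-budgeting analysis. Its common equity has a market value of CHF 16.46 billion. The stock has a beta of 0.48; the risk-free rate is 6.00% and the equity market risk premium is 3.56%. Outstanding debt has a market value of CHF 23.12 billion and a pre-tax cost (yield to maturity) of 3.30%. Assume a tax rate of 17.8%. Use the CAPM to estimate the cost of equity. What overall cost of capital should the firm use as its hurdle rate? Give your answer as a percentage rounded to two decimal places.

Cost of equity via CAPM: Re = 6.0% + 0.48 × 3.56% = 7.7088%.
Total capital V = 16.46 + 23.12 = 39.58.
Equity: weight = 16.46/39.58 = 0.4159; cost = 7.7088%.
Debt: weight = 23.12/39.58 = 0.5841; after-tax cost = 3.3% × (1 − 17.8%) = 2.7126%.
WACC = 0.4159 × 7.7088% + 0.5841 × 2.7126% = 4.7904%.

4.79%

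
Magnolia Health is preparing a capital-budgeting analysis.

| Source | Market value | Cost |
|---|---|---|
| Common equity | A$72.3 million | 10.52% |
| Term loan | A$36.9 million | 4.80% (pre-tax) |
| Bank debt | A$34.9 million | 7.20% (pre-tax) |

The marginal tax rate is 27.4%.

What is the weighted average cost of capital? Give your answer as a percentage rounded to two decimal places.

7.44%

Total capital V = 72.3 + 36.9 + 34.9 = 144.1.
Equity: weight = 72.3/144.1 = 0.5017; cost = 10.52%.
Term loan: weight = 36.9/144.1 = 0.2561; after-tax cost = 4.8% × (1 − 27.4%) = 3.4848%.
Bank debt: weight = 34.9/144.1 = 0.2422; after-tax cost = 7.2% × (1 − 27.4%) = 5.2272%.
WACC = 0.5017 × 10.5200% + 0.2561 × 3.4848% + 0.2422 × 5.2272% = 7.4366%.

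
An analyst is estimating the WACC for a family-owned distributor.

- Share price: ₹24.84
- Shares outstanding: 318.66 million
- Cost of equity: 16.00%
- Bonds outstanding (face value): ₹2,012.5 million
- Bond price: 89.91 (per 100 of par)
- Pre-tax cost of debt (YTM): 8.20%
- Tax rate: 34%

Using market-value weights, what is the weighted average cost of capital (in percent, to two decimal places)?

Market value of equity E = 24.84 × 318.66m = 7915.5144m. Market value of debt D = 2012.5m × 89.91/100 = 1809.43875m.
Total capital V = 7915.5144 + 1809.43875 = 9724.95315.
Equity: weight = 7915.5144/9724.95315 = 0.8139; cost = 16%.
Bonds outstanding: weight = 1809.43875/9724.95315 = 0.1861; after-tax cost = 8.2% × (1 − 34%) = 5.4120%.
WACC = 0.8139 × 16.0000% + 0.1861 × 5.4120% = 14.0300%.

14.03%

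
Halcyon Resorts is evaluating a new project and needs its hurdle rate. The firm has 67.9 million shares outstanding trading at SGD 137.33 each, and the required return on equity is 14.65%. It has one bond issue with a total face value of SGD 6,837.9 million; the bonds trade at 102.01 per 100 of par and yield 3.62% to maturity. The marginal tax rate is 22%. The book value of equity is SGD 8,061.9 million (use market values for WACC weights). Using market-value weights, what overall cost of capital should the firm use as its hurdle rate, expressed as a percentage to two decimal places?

9.59%

Market value of equity E = 137.33 × 67.9m = 9324.707m. Market value of debt D = 6837.9m × 102.01/100 = 6975.34179m.
Total capital V = 9324.707 + 6975.34179 = 16300.04879.
Equity: weight = 9324.707/16300.04879 = 0.5721; cost = 14.65%.
Bonds outstanding: weight = 6975.34179/16300.04879 = 0.4279; after-tax cost = 3.62% × (1 − 22%) = 2.8236%.
WACC = 0.5721 × 14.6500% + 0.4279 × 2.8236% = 9.5891%.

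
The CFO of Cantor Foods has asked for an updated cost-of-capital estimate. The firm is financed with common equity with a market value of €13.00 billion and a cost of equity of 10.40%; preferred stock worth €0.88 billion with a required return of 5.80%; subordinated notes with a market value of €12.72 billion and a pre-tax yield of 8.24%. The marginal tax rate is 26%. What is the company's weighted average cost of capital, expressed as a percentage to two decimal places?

8.19%

Total capital V = 13 + 0.88 + 12.72 = 26.6.
Equity: weight = 13/26.6 = 0.4887; cost = 10.4%.
Preferred: weight = 0.88/26.6 = 0.0331; cost = 5.8%.
Subordinated notes: weight = 12.72/26.6 = 0.4782; after-tax cost = 8.24% × (1 − 26%) = 6.0976%.
WACC = 0.4887 × 10.4000% + 0.0331 × 5.8000% + 0.4782 × 6.0976% = 8.1904%.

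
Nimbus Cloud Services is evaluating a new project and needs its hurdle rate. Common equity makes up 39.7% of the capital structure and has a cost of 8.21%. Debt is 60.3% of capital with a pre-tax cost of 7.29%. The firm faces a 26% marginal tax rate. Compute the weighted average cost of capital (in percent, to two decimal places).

6.51%

After-tax cost of debt = 7.29% × (1 − 26%) = 5.3946%.
WACC = 0.397 × 8.2100% + 0.603 × 5.3946% = 6.5123%.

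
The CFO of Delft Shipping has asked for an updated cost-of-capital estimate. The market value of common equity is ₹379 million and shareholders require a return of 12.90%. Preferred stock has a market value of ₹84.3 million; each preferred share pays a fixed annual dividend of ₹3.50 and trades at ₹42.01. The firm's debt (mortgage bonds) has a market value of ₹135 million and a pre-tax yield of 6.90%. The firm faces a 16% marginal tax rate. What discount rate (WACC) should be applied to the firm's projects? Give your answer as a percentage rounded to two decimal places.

Cost of preferred: Rp = 3.5 / 42.01 = 8.3313%.
Total capital V = 379 + 84.3 + 135 = 598.3.
Equity: weight = 379/598.3 = 0.6335; cost = 12.9%.
Preferred: weight = 84.3/598.3 = 0.1409; cost = 8.3313%.
Mortgage bonds: weight = 135/598.3 = 0.2256; after-tax cost = 6.9% × (1 − 16%) = 5.7960%.
WACC = 0.6335 × 12.9000% + 0.1409 × 8.3313% + 0.2256 × 5.7960% = 10.6533%.

10.65%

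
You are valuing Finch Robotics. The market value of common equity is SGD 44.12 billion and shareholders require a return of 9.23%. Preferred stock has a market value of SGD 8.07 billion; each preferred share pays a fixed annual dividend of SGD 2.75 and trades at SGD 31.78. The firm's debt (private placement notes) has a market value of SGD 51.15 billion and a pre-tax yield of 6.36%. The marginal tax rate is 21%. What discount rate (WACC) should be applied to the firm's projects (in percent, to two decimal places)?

Cost of preferred: Rp = 2.75 / 31.78 = 8.6532%.
Total capital V = 44.12 + 8.07 + 51.15 = 103.34.
Equity: weight = 44.12/103.34 = 0.4269; cost = 9.23%.
Preferred: weight = 8.07/103.34 = 0.0781; cost = 8.6532%.
Private placement notes: weight = 51.15/103.34 = 0.4950; after-tax cost = 6.36% × (1 − 21%) = 5.0244%.
WACC = 0.4269 × 9.2300% + 0.0781 × 8.6532% + 0.4950 × 5.0244% = 7.1033%.

7.10%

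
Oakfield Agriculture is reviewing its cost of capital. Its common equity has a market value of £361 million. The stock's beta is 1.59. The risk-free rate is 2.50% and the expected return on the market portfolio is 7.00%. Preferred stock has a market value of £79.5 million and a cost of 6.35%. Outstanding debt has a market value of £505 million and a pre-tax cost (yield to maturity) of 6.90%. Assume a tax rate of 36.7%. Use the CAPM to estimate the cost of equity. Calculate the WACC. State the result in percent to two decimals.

Market risk premium = 7.0% − 2.5% = 4.5%.
Cost of equity via CAPM: Re = 2.5% + 1.59 × 4.5% = 9.6550%.
Total capital V = 361 + 79.5 + 505 = 945.5.
Equity: weight = 361/945.5 = 0.3818; cost = 9.655%.
Preferred: weight = 79.5/945.5 = 0.0841; cost = 6.35%.
Debt: weight = 505/945.5 = 0.5341; after-tax cost = 6.9% × (1 − 36.7%) = 4.3677%.
WACC = 0.3818 × 9.6550% + 0.0841 × 6.3500% + 0.5341 × 4.3677% = 6.5531%.

6.55%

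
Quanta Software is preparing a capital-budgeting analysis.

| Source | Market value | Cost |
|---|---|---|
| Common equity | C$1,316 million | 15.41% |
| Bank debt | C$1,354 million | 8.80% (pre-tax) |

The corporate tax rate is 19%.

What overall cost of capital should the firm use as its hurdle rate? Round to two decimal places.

Total capital V = 1316 + 1354 = 2670.
Equity: weight = 1316/2670 = 0.4929; cost = 15.41%.
Bank debt: weight = 1354/2670 = 0.5071; after-tax cost = 8.8% × (1 − 19%) = 7.1280%.
WACC = 0.4929 × 15.4100% + 0.5071 × 7.1280% = 11.2101%.

11.21%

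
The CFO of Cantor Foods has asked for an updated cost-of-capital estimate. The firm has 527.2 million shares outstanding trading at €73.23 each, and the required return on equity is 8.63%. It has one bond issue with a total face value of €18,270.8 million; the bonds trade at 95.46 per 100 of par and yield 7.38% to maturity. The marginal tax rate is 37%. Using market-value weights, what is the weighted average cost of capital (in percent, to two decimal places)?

7.39%

Market value of equity E = 73.23 × 527.2m = 38606.856m. Market value of debt D = 18270.8m × 95.46/100 = 17441.30568m.
Total capital V = 38606.856 + 17441.30568 = 56048.16168.
Equity: weight = 38606.856/56048.16168 = 0.6888; cost = 8.63%.
Bonds outstanding: weight = 17441.30568/56048.16168 = 0.3112; after-tax cost = 7.38% × (1 − 37%) = 4.6494%.
WACC = 0.6888 × 8.6300% + 0.3112 × 4.6494% = 7.3913%.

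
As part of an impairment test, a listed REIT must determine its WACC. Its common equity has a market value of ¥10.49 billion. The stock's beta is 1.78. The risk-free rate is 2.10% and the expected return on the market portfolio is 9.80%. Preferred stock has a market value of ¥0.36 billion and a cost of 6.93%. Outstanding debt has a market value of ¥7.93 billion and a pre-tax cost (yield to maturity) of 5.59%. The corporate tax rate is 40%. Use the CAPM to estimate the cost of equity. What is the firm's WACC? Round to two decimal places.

10.38%

Market risk premium = 9.8% − 2.1% = 7.7%.
Cost of equity via CAPM: Re = 2.1% + 1.78 × 7.7% = 15.8060%.
Total capital V = 10.49 + 0.36 + 7.93 = 18.78.
Equity: weight = 10.49/18.78 = 0.5586; cost = 15.806%.
Preferred: weight = 0.36/18.78 = 0.0192; cost = 6.93%.
Debt: weight = 7.93/18.78 = 0.4223; after-tax cost = 5.59% × (1 − 40%) = 3.3540%.
WACC = 0.5586 × 15.8060% + 0.0192 × 6.9300% + 0.4223 × 3.3540% = 10.3779%.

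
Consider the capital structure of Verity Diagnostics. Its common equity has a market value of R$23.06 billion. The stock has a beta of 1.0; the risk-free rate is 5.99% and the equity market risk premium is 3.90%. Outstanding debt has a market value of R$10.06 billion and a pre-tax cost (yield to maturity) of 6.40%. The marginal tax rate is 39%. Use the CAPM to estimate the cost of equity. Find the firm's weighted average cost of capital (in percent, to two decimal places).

8.07%

Cost of equity via CAPM: Re = 5.99% + 1.0 × 3.9% = 9.8900%.
Total capital V = 23.06 + 10.06 = 33.12.
Equity: weight = 23.06/33.12 = 0.6963; cost = 9.89%.
Debt: weight = 10.06/33.12 = 0.3037; after-tax cost = 6.4% × (1 − 39%) = 3.9040%.
WACC = 0.6963 × 9.8900% + 0.3037 × 3.9040% = 8.0718%.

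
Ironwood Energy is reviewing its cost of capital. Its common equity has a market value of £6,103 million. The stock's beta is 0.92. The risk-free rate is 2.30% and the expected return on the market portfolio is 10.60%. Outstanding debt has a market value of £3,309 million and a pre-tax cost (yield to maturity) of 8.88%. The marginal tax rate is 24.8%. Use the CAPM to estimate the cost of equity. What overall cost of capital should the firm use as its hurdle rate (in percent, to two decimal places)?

8.79%

Market risk premium = 10.6% − 2.3% = 8.3%.
Cost of equity via CAPM: Re = 2.3% + 0.92 × 8.3% = 9.9360%.
Total capital V = 6103 + 3309 = 9412.
Equity: weight = 6103/9412 = 0.6484; cost = 9.936%.
Debt: weight = 3309/9412 = 0.3516; after-tax cost = 8.88% × (1 − 24.8%) = 6.6778%.
WACC = 0.6484 × 9.9360% + 0.3516 × 6.6778% = 8.7905%.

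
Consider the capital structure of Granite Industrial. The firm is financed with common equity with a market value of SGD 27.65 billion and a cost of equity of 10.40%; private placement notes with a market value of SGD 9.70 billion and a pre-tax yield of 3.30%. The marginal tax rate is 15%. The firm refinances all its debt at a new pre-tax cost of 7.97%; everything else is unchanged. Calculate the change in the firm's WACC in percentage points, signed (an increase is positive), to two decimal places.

Current WACC:
Total capital V = 27.65 + 9.7 = 37.35.
Equity: weight = 27.65/37.35 = 0.7403; cost = 10.4%.
Private placement notes: weight = 9.7/37.35 = 0.2597; after-tax cost = 3.3% × (1 − 15%) = 2.8050%.
WACC = 0.7403 × 10.4000% + 0.2597 × 2.8050% = 8.4275%.
After the change:
Total capital V = 27.65 + 9.7 = 37.35.
Equity: weight = 27.65/37.35 = 0.7403; cost = 10.4%.
Private placement notes: weight = 9.7/37.35 = 0.2597; after-tax cost = 7.97% × (1 − 15%) = 6.7745%.
WACC = 0.7403 × 10.4000% + 0.2597 × 6.7745% = 9.4584%.
Change in WACC = 9.4584% − 8.4275% = 1.0309 pp.

+1.03 pp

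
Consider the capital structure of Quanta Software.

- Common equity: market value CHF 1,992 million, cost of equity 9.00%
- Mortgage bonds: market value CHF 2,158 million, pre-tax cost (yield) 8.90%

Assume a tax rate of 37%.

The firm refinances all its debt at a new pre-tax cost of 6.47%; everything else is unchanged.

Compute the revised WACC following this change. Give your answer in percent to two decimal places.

After the change:
Total capital V = 1992 + 2158 = 4150.
Equity: weight = 1992/4150 = 0.4800; cost = 9%.
Mortgage bonds: weight = 2158/4150 = 0.5200; after-tax cost = 6.47% × (1 − 37%) = 4.0761%.
WACC = 0.4800 × 9.0000% + 0.5200 × 4.0761% = 6.4396%.

6.44%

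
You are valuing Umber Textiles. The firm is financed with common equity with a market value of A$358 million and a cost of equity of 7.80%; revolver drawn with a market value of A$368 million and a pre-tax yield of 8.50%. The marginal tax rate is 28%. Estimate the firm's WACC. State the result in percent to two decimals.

6.95%

Total capital V = 358 + 368 = 726.
Equity: weight = 358/726 = 0.4931; cost = 7.8%.
Revolver drawn: weight = 368/726 = 0.5069; after-tax cost = 8.5% × (1 − 28%) = 6.1200%.
WACC = 0.4931 × 7.8000% + 0.5069 × 6.1200% = 6.9484%.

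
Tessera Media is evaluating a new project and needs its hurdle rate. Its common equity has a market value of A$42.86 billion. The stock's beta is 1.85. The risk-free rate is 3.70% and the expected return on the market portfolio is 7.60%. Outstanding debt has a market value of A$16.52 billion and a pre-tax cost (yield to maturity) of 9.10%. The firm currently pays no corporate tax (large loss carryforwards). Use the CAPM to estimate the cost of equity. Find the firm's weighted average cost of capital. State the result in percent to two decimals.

Market risk premium = 7.6% − 3.7% = 3.9%.
Cost of equity via CAPM: Re = 3.7% + 1.85 × 3.9% = 10.9150%.
Total capital V = 42.86 + 16.52 = 59.38.
Equity: weight = 42.86/59.38 = 0.7218; cost = 10.915%.
Debt: weight = 16.52/59.38 = 0.2782; after-tax cost = 9.1% × (1 − 0%) = 9.1000%.
WACC = 0.7218 × 10.9150% + 0.2782 × 9.1000% = 10.4101%.

10.41%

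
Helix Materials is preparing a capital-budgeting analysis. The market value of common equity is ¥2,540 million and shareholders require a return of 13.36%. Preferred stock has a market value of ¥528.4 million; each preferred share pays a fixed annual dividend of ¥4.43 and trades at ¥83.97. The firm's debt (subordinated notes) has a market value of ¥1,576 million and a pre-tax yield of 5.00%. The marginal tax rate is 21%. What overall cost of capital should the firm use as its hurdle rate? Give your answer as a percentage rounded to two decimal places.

9.25%

Cost of preferred: Rp = 4.43 / 83.97 = 5.2757%.
Total capital V = 2540 + 528.4 + 1576 = 4644.4.
Equity: weight = 2540/4644.4 = 0.5469; cost = 13.36%.
Preferred: weight = 528.4/4644.4 = 0.1138; cost = 5.2757%.
Subordinated notes: weight = 1576/4644.4 = 0.3393; after-tax cost = 5% × (1 − 21%) = 3.9500%.
WACC = 0.5469 × 13.3600% + 0.1138 × 5.2757% + 0.3393 × 3.9500% = 9.2471%.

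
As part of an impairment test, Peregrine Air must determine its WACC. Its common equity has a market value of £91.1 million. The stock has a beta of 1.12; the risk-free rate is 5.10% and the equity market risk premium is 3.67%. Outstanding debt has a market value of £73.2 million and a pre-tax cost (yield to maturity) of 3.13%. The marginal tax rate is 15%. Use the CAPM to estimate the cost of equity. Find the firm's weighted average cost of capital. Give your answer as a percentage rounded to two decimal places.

6.29%

Cost of equity via CAPM: Re = 5.1% + 1.12 × 3.67% = 9.2104%.
Total capital V = 91.1 + 73.2 = 164.3.
Equity: weight = 91.1/164.3 = 0.5545; cost = 9.2104%.
Debt: weight = 73.2/164.3 = 0.4455; after-tax cost = 3.13% × (1 − 15%) = 2.6605%.
WACC = 0.5545 × 9.2104% + 0.4455 × 2.6605% = 6.2922%.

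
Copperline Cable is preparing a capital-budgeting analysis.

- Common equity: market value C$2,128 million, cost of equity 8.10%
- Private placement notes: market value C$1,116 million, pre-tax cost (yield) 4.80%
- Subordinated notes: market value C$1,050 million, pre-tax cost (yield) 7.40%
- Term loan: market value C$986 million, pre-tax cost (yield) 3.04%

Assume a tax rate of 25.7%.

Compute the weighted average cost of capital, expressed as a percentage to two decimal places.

5.53%

Total capital V = 2128 + 1116 + 1050 + 986 = 5280.
Equity: weight = 2128/5280 = 0.4030; cost = 8.1%.
Private placement notes: weight = 1116/5280 = 0.2114; after-tax cost = 4.8% × (1 − 25.7%) = 3.5664%.
Subordinated notes: weight = 1050/5280 = 0.1989; after-tax cost = 7.4% × (1 − 25.7%) = 5.4982%.
Term loan: weight = 986/5280 = 0.1867; after-tax cost = 3.04% × (1 − 25.7%) = 2.2587%.
WACC = 0.4030 × 8.1000% + 0.2114 × 3.5664% + 0.1989 × 5.4982% + 0.1867 × 2.2587% = 5.5335%.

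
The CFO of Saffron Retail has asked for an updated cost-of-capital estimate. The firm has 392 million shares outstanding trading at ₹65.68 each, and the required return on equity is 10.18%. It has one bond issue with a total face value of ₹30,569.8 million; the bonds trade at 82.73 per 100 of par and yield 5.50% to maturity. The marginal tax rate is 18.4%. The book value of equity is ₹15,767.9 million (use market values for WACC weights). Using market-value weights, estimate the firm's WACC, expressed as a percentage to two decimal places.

7.36%

Market value of equity E = 65.68 × 392m = 25746.56m. Market value of debt D = 30569.8m × 82.73/100 = 25290.39554m.
Total capital V = 25746.56 + 25290.39554 = 51036.95554.
Equity: weight = 25746.56/51036.95554 = 0.5045; cost = 10.18%.
Bonds outstanding: weight = 25290.39554/51036.95554 = 0.4955; after-tax cost = 5.5% × (1 − 18.4%) = 4.4880%.
WACC = 0.5045 × 10.1800% + 0.4955 × 4.4880% = 7.3594%.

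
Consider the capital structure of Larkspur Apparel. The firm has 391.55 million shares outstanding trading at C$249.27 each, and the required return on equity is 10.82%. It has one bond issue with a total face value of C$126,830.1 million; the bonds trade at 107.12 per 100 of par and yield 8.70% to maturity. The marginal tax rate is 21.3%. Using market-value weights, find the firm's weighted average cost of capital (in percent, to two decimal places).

Market value of equity E = 249.27 × 391.55m = 97601.6685m. Market value of debt D = 126830.1m × 107.12/100 = 135860.40312m.
Total capital V = 97601.6685 + 135860.40312 = 233462.07162.
Equity: weight = 97601.6685/233462.07162 = 0.4181; cost = 10.82%.
Bonds outstanding: weight = 135860.40312/233462.07162 = 0.5819; after-tax cost = 8.7% × (1 − 21.3%) = 6.8469%.
WACC = 0.4181 × 10.8200% + 0.5819 × 6.8469% = 8.5079%.

8.51%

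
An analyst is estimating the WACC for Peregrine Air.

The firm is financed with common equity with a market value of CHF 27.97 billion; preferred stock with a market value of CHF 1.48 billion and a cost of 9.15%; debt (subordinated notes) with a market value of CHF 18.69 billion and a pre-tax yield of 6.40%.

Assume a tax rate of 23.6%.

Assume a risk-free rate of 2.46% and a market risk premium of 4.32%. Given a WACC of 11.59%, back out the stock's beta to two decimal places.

Total capital V = 27.97 + 1.48 + 18.69 = 48.14.
Equity weight = 27.97/48.14 = 0.5810.
Preferred weight = 1.48/48.14 = 0.0307.
Subordinated notes weight = 18.69/48.14 = 0.3882.
Debt contribution = 0.3882 × 6.4% × (1 − 23.6%) = 1.8984%.
Preferred contribution = 0.0307 × 9.15% = 0.2813%.
Required equity contribution = 11.59% − 2.1797% = 9.4103%  ⇒  Re = 16.1964%.
CAPM: 16.1964% = 2.46% + β × 4.32%  ⇒  β = 3.1797.

3.18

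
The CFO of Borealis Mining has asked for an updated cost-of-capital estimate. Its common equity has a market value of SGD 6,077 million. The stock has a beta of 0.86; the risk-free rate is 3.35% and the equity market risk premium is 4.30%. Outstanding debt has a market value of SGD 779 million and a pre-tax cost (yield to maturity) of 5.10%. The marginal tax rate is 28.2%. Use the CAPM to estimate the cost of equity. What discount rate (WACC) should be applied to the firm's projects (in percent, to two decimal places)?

Cost of equity via CAPM: Re = 3.35% + 0.86 × 4.3% = 7.0480%.
Total capital V = 6077 + 779 = 6856.
Equity: weight = 6077/6856 = 0.8864; cost = 7.048%.
Debt: weight = 779/6856 = 0.1136; after-tax cost = 5.1% × (1 − 28.2%) = 3.6618%.
WACC = 0.8864 × 7.0480% + 0.1136 × 3.6618% = 6.6632%.

6.66%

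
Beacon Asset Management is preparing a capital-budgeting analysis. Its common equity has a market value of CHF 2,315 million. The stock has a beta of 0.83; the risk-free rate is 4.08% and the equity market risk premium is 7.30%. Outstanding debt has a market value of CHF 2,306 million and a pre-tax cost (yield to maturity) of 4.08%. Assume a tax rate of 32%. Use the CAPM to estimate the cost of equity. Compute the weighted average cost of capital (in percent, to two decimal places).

6.46%

Cost of equity via CAPM: Re = 4.08% + 0.83 × 7.3% = 10.1390%.
Total capital V = 2315 + 2306 = 4621.
Equity: weight = 2315/4621 = 0.5010; cost = 10.139%.
Debt: weight = 2306/4621 = 0.4990; after-tax cost = 4.08% × (1 − 32%) = 2.7744%.
WACC = 0.5010 × 10.1390% + 0.4990 × 2.7744% = 6.4639%.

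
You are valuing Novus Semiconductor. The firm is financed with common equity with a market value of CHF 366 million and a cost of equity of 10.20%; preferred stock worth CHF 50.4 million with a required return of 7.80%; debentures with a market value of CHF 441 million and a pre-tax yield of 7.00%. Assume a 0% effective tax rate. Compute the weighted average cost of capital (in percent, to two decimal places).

8.41%

Total capital V = 366 + 50.4 + 441 = 857.4.
Equity: weight = 366/857.4 = 0.4269; cost = 10.2%.
Preferred: weight = 50.4/857.4 = 0.0588; cost = 7.8%.
Debentures: weight = 441/857.4 = 0.5143; after-tax cost = 7% × (1 − 0%) = 7.0000%.
WACC = 0.4269 × 10.2000% + 0.0588 × 7.8000% + 0.5143 × 7.0000% = 8.4130%.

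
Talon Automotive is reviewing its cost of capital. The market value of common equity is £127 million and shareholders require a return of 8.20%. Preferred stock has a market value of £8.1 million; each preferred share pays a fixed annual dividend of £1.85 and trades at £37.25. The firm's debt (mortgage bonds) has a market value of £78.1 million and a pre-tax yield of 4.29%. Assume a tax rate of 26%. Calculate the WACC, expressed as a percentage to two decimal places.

Cost of preferred: Rp = 1.85 / 37.25 = 4.9664%.
Total capital V = 127 + 8.1 + 78.1 = 213.2.
Equity: weight = 127/213.2 = 0.5957; cost = 8.2%.
Preferred: weight = 8.1/213.2 = 0.0380; cost = 4.9664%.
Mortgage bonds: weight = 78.1/213.2 = 0.3663; after-tax cost = 4.29% × (1 − 26%) = 3.1746%.
WACC = 0.5957 × 8.2000% + 0.0380 × 4.9664% + 0.3663 × 3.1746% = 6.2362%.

6.24%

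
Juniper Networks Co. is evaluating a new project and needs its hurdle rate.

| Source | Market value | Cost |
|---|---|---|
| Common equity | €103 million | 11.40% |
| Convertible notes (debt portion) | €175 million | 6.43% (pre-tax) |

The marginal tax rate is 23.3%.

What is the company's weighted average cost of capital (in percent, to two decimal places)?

7.33%

Total capital V = 103 + 175 = 278.
Equity: weight = 103/278 = 0.3705; cost = 11.4%.
Convertible notes (debt portion): weight = 175/278 = 0.6295; after-tax cost = 6.43% × (1 − 23.3%) = 4.9318%.
WACC = 0.3705 × 11.4000% + 0.6295 × 4.9318% = 7.3283%.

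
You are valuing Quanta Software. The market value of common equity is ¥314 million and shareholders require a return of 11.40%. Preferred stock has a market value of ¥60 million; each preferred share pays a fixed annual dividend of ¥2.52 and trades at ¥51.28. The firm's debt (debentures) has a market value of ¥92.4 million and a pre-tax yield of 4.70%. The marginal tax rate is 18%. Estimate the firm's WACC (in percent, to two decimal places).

Cost of preferred: Rp = 2.52 / 51.28 = 4.9142%.
Total capital V = 314 + 60 + 92.4 = 466.4.
Equity: weight = 314/466.4 = 0.6732; cost = 11.4%.
Preferred: weight = 60/466.4 = 0.1286; cost = 4.9142%.
Debentures: weight = 92.4/466.4 = 0.1981; after-tax cost = 4.7% × (1 − 18%) = 3.8540%.
WACC = 0.6732 × 11.4000% + 0.1286 × 4.9142% + 0.1981 × 3.8540% = 9.0707%.

9.07%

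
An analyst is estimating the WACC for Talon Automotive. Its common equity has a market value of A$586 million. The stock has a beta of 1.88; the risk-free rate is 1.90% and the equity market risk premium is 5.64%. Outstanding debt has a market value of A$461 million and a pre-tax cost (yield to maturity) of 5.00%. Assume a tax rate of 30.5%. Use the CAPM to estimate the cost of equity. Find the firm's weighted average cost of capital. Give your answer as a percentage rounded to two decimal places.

Cost of equity via CAPM: Re = 1.9% + 1.88 × 5.64% = 12.5032%.
Total capital V = 586 + 461 = 1047.
Equity: weight = 586/1047 = 0.5597; cost = 12.5032%.
Debt: weight = 461/1047 = 0.4403; after-tax cost = 5% × (1 − 30.5%) = 3.4750%.
WACC = 0.5597 × 12.5032% + 0.4403 × 3.4750% = 8.5280%.

8.53%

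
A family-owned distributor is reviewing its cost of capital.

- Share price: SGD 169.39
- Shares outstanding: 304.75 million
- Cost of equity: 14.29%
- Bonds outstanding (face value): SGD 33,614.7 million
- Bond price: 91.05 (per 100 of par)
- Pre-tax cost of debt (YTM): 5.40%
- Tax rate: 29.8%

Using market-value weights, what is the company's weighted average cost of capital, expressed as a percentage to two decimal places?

10.38%

Market value of equity E = 169.39 × 304.75m = 51621.6025m. Market value of debt D = 33614.7m × 91.05/100 = 30606.18435m.
Total capital V = 51621.6025 + 30606.18435 = 82227.78685.
Equity: weight = 51621.6025/82227.78685 = 0.6278; cost = 14.29%.
Bonds outstanding: weight = 30606.18435/82227.78685 = 0.3722; after-tax cost = 5.4% × (1 − 29.8%) = 3.7908%.
WACC = 0.6278 × 14.2900% + 0.3722 × 3.7908% = 10.3821%.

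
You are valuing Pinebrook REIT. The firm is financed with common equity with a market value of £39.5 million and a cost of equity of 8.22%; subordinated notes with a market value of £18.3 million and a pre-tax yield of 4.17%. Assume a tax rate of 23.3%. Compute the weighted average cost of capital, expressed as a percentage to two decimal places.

Total capital V = 39.5 + 18.3 = 57.8.
Equity: weight = 39.5/57.8 = 0.6834; cost = 8.22%.
Subordinated notes: weight = 18.3/57.8 = 0.3166; after-tax cost = 4.17% × (1 − 23.3%) = 3.1984%.
WACC = 0.6834 × 8.2200% + 0.3166 × 3.1984% = 6.6301%.

6.63%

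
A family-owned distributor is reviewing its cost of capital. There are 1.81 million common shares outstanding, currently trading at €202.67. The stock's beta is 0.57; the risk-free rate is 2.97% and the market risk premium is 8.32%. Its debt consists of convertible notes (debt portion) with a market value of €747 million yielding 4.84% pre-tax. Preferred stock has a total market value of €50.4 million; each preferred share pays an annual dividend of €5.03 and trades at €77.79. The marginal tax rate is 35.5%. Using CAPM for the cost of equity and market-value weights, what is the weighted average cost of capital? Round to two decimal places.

Cost of equity via CAPM: Re = 2.97% + 0.57 × 8.32% = 7.7124%.
Cost of preferred: Rp = 5.03 / 77.79 = 6.4661%.
Market value of equity E = 202.67 × 1.81m = 366.8327m.
Total capital V = 366.8327 + 50.4 + 747 = 1164.2327.
Equity: weight = 366.8327/1164.2327 = 0.3151; cost = 7.7124%.
Preferred: weight = 50.4/1164.2327 = 0.0433; cost = 6.4661%.
Convertible notes (debt portion): weight = 747/1164.2327 = 0.6416; after-tax cost = 4.84% × (1 − 35.5%) = 3.1218%.
WACC = 0.3151 × 7.7124% + 0.0433 × 6.4661% + 0.6416 × 3.1218% = 4.7130%.

4.71%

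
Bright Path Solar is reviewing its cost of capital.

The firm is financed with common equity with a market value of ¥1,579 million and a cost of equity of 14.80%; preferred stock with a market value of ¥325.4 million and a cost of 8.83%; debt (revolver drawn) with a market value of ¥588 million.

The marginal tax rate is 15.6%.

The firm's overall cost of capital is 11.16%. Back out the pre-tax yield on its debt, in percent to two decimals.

3.17%

Total capital V = 1579 + 325.4 + 588 = 2492.4.
Equity weight = 1579/2492.4 = 0.6335.
Preferred weight = 325.4/2492.4 = 0.1306.
Revolver drawn weight = 588/2492.4 = 0.2359.
Equity contribution = 0.6335 × 14.8% = 9.3762%.
Preferred contribution = 0.1306 × 8.83% = 1.1528%.
Remaining for debt = 11.16% − 10.5290% = 0.6310%.
Rd × (1 − 15.6%) × 0.2359 = 0.6310%  ⇒  Rd = 3.1690%.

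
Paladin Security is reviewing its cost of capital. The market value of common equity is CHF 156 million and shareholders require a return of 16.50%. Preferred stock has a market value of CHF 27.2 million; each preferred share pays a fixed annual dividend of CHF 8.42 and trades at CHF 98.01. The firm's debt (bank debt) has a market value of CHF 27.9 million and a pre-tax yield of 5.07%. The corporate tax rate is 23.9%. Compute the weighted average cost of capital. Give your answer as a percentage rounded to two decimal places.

Cost of preferred: Rp = 8.42 / 98.01 = 8.5910%.
Total capital V = 156 + 27.2 + 27.9 = 211.1.
Equity: weight = 156/211.1 = 0.7390; cost = 16.5%.
Preferred: weight = 27.2/211.1 = 0.1288; cost = 8.591%.
Bank debt: weight = 27.9/211.1 = 0.1322; after-tax cost = 5.07% × (1 − 23.9%) = 3.8583%.
WACC = 0.7390 × 16.5000% + 0.1288 × 8.5910% + 0.1322 × 3.8583% = 13.8101%.

13.81%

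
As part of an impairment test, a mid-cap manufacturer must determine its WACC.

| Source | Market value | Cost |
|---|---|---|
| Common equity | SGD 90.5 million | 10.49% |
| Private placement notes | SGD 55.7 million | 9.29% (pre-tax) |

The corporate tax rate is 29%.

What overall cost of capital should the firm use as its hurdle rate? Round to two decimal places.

9.01%

Total capital V = 90.5 + 55.7 = 146.2.
Equity: weight = 90.5/146.2 = 0.6190; cost = 10.49%.
Private placement notes: weight = 55.7/146.2 = 0.3810; after-tax cost = 9.29% × (1 − 29%) = 6.5959%.
WACC = 0.6190 × 10.4900% + 0.3810 × 6.5959% = 9.0064%.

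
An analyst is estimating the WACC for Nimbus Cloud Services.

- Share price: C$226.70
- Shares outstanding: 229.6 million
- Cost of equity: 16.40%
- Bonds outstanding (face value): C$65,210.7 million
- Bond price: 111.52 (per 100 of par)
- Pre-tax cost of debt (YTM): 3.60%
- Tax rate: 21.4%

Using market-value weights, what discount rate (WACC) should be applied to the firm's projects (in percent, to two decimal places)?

8.49%

Market value of equity E = 226.7 × 229.6m = 52050.32m. Market value of debt D = 65210.7m × 111.52/100 = 72722.97264m.
Total capital V = 52050.32 + 72722.97264 = 124773.29264.
Equity: weight = 52050.32/124773.29264 = 0.4172; cost = 16.4%.
Bonds outstanding: weight = 72722.97264/124773.29264 = 0.5828; after-tax cost = 3.6% × (1 − 21.4%) = 2.8296%.
WACC = 0.4172 × 16.4000% + 0.5828 × 2.8296% = 8.4906%.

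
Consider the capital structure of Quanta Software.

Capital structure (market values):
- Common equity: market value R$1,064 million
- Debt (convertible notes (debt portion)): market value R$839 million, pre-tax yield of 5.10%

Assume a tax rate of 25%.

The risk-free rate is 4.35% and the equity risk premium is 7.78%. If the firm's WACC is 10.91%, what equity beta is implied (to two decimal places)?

1.56

Total capital V = 1064 + 839 = 1903.
Equity weight = 1064/1903 = 0.5591.
Convertible notes (debt portion) weight = 839/1903 = 0.4409.
Debt contribution = 0.4409 × 5.1% × (1 − 25%) = 1.6864%.
Required equity contribution = 10.91% − 1.6864% = 9.2236%  ⇒  Re = 16.4968%.
CAPM: 16.4968% = 4.35% + β × 7.78%  ⇒  β = 1.5613.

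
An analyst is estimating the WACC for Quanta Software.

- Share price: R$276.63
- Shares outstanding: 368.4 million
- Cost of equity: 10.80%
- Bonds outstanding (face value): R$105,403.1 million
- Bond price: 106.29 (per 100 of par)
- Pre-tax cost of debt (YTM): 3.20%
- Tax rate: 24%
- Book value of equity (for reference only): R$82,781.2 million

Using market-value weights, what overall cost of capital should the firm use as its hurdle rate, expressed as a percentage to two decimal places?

6.42%

Market value of equity E = 276.63 × 368.4m = 101910.492m. Market value of debt D = 105403.1m × 106.29/100 = 112032.95499m.
Total capital V = 101910.492 + 112032.95499 = 213943.44699.
Equity: weight = 101910.492/213943.44699 = 0.4763; cost = 10.8%.
Bonds outstanding: weight = 112032.95499/213943.44699 = 0.5237; after-tax cost = 3.2% × (1 − 24%) = 2.4320%.
WACC = 0.4763 × 10.8000% + 0.5237 × 2.4320% = 6.4180%.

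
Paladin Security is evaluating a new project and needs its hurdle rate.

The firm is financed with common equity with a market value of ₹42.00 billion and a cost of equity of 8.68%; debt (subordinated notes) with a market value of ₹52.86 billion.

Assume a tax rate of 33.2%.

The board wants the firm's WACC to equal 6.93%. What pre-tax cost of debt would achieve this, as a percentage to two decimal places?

8.29%

Total capital V = 42 + 52.86 = 94.86.
Equity weight = 42/94.86 = 0.4428.
Subordinated notes weight = 52.86/94.86 = 0.5572.
Equity contribution = 0.4428 × 8.68% = 3.8431%.
Remaining for debt = 6.93% − 3.8431% = 3.0869%.
Rd × (1 − 33.2%) × 0.5572 = 3.0869%  ⇒  Rd = 8.2927%.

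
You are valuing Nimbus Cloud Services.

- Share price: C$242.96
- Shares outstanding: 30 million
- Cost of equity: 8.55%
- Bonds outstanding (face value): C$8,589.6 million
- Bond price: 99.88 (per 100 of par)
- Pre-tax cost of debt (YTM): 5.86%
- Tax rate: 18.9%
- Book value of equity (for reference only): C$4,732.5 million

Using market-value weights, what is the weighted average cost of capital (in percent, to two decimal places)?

6.50%

Market value of equity E = 242.96 × 30m = 7288.8m. Market value of debt D = 8589.6m × 99.88/100 = 8579.29248m.
Total capital V = 7288.8 + 8579.29248 = 15868.09248.
Equity: weight = 7288.8/15868.09248 = 0.4593; cost = 8.55%.
Bonds outstanding: weight = 8579.29248/15868.09248 = 0.5407; after-tax cost = 5.86% × (1 − 18.9%) = 4.7525%.
WACC = 0.4593 × 8.5500% + 0.5407 × 4.7525% = 6.4968%.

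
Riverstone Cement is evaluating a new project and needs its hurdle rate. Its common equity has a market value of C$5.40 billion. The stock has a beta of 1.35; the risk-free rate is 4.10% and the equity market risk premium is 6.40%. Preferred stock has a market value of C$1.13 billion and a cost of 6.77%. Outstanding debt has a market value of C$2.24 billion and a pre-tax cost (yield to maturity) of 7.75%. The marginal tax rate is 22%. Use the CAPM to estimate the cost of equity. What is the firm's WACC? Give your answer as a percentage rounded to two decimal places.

10.26%

Cost of equity via CAPM: Re = 4.1% + 1.35 × 6.4% = 12.7400%.
Total capital V = 5.4 + 1.13 + 2.24 = 8.77.
Equity: weight = 5.4/8.77 = 0.6157; cost = 12.74%.
Preferred: weight = 1.13/8.77 = 0.1288; cost = 6.77%.
Debt: weight = 2.24/8.77 = 0.2554; after-tax cost = 7.75% × (1 − 22%) = 6.0450%.
WACC = 0.6157 × 12.7400% + 0.1288 × 6.7700% + 0.2554 × 6.0450% = 10.2608%.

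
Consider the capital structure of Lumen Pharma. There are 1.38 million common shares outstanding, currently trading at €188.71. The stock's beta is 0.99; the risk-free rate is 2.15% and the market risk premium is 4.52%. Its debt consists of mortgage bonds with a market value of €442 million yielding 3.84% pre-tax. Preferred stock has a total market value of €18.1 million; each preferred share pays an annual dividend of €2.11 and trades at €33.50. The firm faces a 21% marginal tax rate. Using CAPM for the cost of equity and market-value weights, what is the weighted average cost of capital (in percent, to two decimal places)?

4.41%

Cost of equity via CAPM: Re = 2.15% + 0.99 × 4.52% = 6.6248%.
Cost of preferred: Rp = 2.11 / 33.5 = 6.2985%.
Market value of equity E = 188.71 × 1.38m = 260.4198m.
Total capital V = 260.4198 + 18.1 + 442 = 720.5198.
Equity: weight = 260.4198/720.5198 = 0.3614; cost = 6.6248%.
Preferred: weight = 18.1/720.5198 = 0.0251; cost = 6.2985%.
Mortgage bonds: weight = 442/720.5198 = 0.6134; after-tax cost = 3.84% × (1 − 21%) = 3.0336%.
WACC = 0.3614 × 6.6248% + 0.0251 × 6.2985% + 0.6134 × 3.0336% = 4.4136%.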